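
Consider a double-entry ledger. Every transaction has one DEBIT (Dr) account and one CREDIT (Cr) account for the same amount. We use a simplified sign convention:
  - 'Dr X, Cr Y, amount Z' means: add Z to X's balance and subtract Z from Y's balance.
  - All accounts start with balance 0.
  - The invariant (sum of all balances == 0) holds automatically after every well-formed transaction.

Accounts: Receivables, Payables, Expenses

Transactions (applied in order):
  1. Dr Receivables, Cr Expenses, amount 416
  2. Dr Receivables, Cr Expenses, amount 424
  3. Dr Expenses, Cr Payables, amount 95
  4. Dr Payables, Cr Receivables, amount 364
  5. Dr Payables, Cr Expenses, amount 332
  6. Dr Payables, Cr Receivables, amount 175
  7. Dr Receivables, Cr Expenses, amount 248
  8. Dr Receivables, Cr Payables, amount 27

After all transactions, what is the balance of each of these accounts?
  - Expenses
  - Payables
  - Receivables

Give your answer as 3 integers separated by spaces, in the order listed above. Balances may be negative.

Answer: -1325 749 576

Derivation:
After txn 1 (Dr Receivables, Cr Expenses, amount 416): Expenses=-416 Receivables=416
After txn 2 (Dr Receivables, Cr Expenses, amount 424): Expenses=-840 Receivables=840
After txn 3 (Dr Expenses, Cr Payables, amount 95): Expenses=-745 Payables=-95 Receivables=840
After txn 4 (Dr Payables, Cr Receivables, amount 364): Expenses=-745 Payables=269 Receivables=476
After txn 5 (Dr Payables, Cr Expenses, amount 332): Expenses=-1077 Payables=601 Receivables=476
After txn 6 (Dr Payables, Cr Receivables, amount 175): Expenses=-1077 Payables=776 Receivables=301
After txn 7 (Dr Receivables, Cr Expenses, amount 248): Expenses=-1325 Payables=776 Receivables=549
After txn 8 (Dr Receivables, Cr Payables, amount 27): Expenses=-1325 Payables=749 Receivables=576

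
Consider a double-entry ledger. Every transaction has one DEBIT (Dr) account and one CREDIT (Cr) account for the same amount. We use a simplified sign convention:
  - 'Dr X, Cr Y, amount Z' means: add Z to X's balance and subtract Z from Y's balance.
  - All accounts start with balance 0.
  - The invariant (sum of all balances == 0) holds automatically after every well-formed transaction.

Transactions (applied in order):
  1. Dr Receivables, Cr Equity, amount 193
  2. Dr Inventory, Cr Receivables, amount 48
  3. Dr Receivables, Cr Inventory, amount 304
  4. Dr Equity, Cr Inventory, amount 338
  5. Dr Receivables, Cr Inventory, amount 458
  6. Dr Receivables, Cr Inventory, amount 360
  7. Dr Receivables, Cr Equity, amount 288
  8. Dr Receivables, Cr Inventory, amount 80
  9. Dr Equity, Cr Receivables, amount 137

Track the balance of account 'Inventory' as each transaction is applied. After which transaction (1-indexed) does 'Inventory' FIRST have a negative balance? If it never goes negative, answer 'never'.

Answer: 3

Derivation:
After txn 1: Inventory=0
After txn 2: Inventory=48
After txn 3: Inventory=-256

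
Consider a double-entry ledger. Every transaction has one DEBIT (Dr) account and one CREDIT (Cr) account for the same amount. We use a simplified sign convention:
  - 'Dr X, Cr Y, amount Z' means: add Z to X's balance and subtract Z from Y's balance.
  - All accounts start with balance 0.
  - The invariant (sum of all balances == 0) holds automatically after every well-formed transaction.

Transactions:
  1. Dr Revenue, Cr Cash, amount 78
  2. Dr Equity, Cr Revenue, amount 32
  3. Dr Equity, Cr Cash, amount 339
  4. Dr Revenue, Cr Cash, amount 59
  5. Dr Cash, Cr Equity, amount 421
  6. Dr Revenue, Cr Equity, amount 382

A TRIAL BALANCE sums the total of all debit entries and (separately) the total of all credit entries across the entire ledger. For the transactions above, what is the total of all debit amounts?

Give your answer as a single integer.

Answer: 1311

Derivation:
Txn 1: debit+=78
Txn 2: debit+=32
Txn 3: debit+=339
Txn 4: debit+=59
Txn 5: debit+=421
Txn 6: debit+=382
Total debits = 1311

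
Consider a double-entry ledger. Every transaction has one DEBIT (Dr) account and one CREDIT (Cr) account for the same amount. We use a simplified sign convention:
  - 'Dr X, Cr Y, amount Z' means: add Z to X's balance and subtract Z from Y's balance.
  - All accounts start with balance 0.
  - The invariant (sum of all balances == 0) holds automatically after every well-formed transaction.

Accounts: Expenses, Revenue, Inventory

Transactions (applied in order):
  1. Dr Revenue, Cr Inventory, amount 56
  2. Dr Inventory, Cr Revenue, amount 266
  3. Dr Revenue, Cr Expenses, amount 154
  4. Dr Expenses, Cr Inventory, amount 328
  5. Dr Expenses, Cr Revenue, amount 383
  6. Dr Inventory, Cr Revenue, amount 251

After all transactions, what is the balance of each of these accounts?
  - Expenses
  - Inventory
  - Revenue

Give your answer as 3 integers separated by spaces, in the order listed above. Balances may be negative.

Answer: 557 133 -690

Derivation:
After txn 1 (Dr Revenue, Cr Inventory, amount 56): Inventory=-56 Revenue=56
After txn 2 (Dr Inventory, Cr Revenue, amount 266): Inventory=210 Revenue=-210
After txn 3 (Dr Revenue, Cr Expenses, amount 154): Expenses=-154 Inventory=210 Revenue=-56
After txn 4 (Dr Expenses, Cr Inventory, amount 328): Expenses=174 Inventory=-118 Revenue=-56
After txn 5 (Dr Expenses, Cr Revenue, amount 383): Expenses=557 Inventory=-118 Revenue=-439
After txn 6 (Dr Inventory, Cr Revenue, amount 251): Expenses=557 Inventory=133 Revenue=-690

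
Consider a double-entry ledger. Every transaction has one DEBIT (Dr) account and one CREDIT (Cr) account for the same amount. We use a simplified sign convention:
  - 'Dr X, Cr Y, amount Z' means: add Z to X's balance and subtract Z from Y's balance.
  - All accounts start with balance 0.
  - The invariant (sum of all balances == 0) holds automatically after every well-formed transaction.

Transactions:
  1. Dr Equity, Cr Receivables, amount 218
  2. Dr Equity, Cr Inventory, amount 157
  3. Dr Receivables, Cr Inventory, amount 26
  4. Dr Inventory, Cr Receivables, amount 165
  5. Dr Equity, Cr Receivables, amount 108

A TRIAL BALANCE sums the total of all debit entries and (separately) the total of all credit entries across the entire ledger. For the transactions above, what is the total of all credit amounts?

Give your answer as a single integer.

Txn 1: credit+=218
Txn 2: credit+=157
Txn 3: credit+=26
Txn 4: credit+=165
Txn 5: credit+=108
Total credits = 674

Answer: 674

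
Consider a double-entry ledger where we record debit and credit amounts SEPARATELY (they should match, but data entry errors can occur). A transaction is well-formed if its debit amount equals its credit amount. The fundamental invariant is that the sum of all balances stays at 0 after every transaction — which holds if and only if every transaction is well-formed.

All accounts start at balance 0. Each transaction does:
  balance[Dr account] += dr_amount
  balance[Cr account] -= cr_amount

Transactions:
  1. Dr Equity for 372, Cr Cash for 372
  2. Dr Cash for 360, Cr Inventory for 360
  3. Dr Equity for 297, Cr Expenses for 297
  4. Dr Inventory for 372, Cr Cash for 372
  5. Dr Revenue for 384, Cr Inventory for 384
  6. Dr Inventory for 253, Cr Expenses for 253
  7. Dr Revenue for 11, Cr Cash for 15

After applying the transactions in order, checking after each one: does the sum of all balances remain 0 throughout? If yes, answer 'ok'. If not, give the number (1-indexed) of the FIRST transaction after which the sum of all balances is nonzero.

Answer: 7

Derivation:
After txn 1: dr=372 cr=372 sum_balances=0
After txn 2: dr=360 cr=360 sum_balances=0
After txn 3: dr=297 cr=297 sum_balances=0
After txn 4: dr=372 cr=372 sum_balances=0
After txn 5: dr=384 cr=384 sum_balances=0
After txn 6: dr=253 cr=253 sum_balances=0
After txn 7: dr=11 cr=15 sum_balances=-4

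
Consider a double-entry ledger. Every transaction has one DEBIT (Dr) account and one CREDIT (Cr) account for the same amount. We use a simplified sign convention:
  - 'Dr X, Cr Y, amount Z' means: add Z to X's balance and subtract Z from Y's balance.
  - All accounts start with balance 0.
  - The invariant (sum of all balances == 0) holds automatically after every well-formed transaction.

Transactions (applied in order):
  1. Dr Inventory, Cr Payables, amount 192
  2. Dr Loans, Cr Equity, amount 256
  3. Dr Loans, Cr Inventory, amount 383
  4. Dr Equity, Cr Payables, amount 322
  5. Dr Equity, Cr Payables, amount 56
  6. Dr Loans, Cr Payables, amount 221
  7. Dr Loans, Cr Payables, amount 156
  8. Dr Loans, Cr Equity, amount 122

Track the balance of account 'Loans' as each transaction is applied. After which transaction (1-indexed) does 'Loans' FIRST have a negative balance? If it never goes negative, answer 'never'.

Answer: never

Derivation:
After txn 1: Loans=0
After txn 2: Loans=256
After txn 3: Loans=639
After txn 4: Loans=639
After txn 5: Loans=639
After txn 6: Loans=860
After txn 7: Loans=1016
After txn 8: Loans=1138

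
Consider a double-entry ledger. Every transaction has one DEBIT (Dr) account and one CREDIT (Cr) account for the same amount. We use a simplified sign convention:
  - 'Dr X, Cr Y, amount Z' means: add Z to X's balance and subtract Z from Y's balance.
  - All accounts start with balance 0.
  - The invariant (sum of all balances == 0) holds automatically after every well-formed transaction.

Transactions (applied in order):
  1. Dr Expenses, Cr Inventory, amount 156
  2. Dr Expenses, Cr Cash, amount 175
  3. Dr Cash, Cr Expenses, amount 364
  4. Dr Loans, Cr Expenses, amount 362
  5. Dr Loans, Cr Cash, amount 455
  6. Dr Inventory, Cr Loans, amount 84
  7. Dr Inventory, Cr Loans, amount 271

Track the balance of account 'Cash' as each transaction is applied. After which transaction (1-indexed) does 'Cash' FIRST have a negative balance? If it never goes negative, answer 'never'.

After txn 1: Cash=0
After txn 2: Cash=-175

Answer: 2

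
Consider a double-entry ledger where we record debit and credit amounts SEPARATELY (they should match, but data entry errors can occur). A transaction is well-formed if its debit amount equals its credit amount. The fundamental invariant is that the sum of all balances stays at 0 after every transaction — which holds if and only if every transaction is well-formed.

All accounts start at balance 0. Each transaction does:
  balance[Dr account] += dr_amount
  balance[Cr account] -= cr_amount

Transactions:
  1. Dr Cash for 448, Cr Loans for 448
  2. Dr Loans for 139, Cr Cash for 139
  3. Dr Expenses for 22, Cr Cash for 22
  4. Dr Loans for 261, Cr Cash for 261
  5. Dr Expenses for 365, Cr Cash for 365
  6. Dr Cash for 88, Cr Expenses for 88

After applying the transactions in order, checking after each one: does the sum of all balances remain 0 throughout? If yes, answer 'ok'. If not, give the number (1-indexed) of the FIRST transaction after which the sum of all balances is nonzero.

After txn 1: dr=448 cr=448 sum_balances=0
After txn 2: dr=139 cr=139 sum_balances=0
After txn 3: dr=22 cr=22 sum_balances=0
After txn 4: dr=261 cr=261 sum_balances=0
After txn 5: dr=365 cr=365 sum_balances=0
After txn 6: dr=88 cr=88 sum_balances=0

Answer: ok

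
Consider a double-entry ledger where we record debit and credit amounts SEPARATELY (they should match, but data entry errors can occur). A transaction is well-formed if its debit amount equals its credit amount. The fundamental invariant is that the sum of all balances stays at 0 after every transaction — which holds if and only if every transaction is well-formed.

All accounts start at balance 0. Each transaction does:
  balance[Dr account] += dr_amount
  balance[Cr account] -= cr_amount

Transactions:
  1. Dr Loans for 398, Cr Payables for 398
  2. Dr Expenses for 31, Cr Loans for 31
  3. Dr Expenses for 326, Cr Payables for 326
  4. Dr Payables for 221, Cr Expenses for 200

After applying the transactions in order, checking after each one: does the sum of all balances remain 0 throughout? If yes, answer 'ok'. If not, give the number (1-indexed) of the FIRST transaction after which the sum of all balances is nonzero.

Answer: 4

Derivation:
After txn 1: dr=398 cr=398 sum_balances=0
After txn 2: dr=31 cr=31 sum_balances=0
After txn 3: dr=326 cr=326 sum_balances=0
After txn 4: dr=221 cr=200 sum_balances=21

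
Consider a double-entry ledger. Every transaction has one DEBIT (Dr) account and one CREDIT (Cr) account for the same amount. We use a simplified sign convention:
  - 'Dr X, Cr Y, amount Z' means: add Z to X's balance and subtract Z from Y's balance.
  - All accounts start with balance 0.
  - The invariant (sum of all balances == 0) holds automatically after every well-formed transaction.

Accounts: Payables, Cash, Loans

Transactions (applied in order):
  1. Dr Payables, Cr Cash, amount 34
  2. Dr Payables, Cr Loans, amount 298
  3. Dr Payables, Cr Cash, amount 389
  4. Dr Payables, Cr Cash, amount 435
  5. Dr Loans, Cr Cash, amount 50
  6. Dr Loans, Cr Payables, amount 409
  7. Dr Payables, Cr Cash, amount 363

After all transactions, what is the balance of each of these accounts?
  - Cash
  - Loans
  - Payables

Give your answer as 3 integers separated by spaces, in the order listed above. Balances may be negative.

After txn 1 (Dr Payables, Cr Cash, amount 34): Cash=-34 Payables=34
After txn 2 (Dr Payables, Cr Loans, amount 298): Cash=-34 Loans=-298 Payables=332
After txn 3 (Dr Payables, Cr Cash, amount 389): Cash=-423 Loans=-298 Payables=721
After txn 4 (Dr Payables, Cr Cash, amount 435): Cash=-858 Loans=-298 Payables=1156
After txn 5 (Dr Loans, Cr Cash, amount 50): Cash=-908 Loans=-248 Payables=1156
After txn 6 (Dr Loans, Cr Payables, amount 409): Cash=-908 Loans=161 Payables=747
After txn 7 (Dr Payables, Cr Cash, amount 363): Cash=-1271 Loans=161 Payables=1110

Answer: -1271 161 1110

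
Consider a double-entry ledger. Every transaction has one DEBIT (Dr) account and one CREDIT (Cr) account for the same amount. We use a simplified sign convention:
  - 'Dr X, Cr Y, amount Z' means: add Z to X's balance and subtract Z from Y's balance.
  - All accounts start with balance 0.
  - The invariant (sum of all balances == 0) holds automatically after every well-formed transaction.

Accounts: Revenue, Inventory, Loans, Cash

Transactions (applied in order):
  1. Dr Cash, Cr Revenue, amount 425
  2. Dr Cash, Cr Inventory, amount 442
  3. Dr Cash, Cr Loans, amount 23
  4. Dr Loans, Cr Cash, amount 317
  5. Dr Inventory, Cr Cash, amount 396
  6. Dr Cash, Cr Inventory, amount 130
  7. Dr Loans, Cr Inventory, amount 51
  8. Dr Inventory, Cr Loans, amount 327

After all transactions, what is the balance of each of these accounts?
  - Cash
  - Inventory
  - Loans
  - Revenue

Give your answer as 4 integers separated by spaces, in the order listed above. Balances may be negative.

Answer: 307 100 18 -425

Derivation:
After txn 1 (Dr Cash, Cr Revenue, amount 425): Cash=425 Revenue=-425
After txn 2 (Dr Cash, Cr Inventory, amount 442): Cash=867 Inventory=-442 Revenue=-425
After txn 3 (Dr Cash, Cr Loans, amount 23): Cash=890 Inventory=-442 Loans=-23 Revenue=-425
After txn 4 (Dr Loans, Cr Cash, amount 317): Cash=573 Inventory=-442 Loans=294 Revenue=-425
After txn 5 (Dr Inventory, Cr Cash, amount 396): Cash=177 Inventory=-46 Loans=294 Revenue=-425
After txn 6 (Dr Cash, Cr Inventory, amount 130): Cash=307 Inventory=-176 Loans=294 Revenue=-425
After txn 7 (Dr Loans, Cr Inventory, amount 51): Cash=307 Inventory=-227 Loans=345 Revenue=-425
After txn 8 (Dr Inventory, Cr Loans, amount 327): Cash=307 Inventory=100 Loans=18 Revenue=-425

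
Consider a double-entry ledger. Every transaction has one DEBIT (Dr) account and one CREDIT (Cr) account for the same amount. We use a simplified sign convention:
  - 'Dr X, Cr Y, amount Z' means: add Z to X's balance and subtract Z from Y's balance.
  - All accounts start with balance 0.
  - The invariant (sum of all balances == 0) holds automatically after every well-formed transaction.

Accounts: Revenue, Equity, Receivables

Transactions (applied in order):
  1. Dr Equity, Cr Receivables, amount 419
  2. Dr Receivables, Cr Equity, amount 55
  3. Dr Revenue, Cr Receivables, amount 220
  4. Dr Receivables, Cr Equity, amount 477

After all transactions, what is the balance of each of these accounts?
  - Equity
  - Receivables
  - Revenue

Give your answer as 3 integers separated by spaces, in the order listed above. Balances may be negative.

After txn 1 (Dr Equity, Cr Receivables, amount 419): Equity=419 Receivables=-419
After txn 2 (Dr Receivables, Cr Equity, amount 55): Equity=364 Receivables=-364
After txn 3 (Dr Revenue, Cr Receivables, amount 220): Equity=364 Receivables=-584 Revenue=220
After txn 4 (Dr Receivables, Cr Equity, amount 477): Equity=-113 Receivables=-107 Revenue=220

Answer: -113 -107 220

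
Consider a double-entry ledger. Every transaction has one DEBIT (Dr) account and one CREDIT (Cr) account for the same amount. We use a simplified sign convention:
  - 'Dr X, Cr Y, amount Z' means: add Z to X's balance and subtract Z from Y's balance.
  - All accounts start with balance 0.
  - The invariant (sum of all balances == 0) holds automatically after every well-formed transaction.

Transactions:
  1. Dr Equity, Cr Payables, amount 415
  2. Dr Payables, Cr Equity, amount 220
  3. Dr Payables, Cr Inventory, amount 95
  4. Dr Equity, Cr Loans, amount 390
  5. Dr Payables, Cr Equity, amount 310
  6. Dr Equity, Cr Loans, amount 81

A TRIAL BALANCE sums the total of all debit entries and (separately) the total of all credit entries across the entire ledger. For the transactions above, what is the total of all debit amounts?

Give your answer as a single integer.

Answer: 1511

Derivation:
Txn 1: debit+=415
Txn 2: debit+=220
Txn 3: debit+=95
Txn 4: debit+=390
Txn 5: debit+=310
Txn 6: debit+=81
Total debits = 1511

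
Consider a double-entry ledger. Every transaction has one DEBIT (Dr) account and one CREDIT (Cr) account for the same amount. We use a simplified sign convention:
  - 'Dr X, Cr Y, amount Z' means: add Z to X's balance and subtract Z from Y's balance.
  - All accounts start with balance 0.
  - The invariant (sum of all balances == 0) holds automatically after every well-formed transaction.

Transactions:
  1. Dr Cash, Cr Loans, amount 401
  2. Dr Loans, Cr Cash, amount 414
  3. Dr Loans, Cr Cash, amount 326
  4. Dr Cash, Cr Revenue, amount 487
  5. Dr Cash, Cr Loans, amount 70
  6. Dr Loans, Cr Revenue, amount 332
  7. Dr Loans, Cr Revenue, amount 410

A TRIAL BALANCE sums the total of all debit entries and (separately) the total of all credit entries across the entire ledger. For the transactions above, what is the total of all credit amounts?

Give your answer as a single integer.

Txn 1: credit+=401
Txn 2: credit+=414
Txn 3: credit+=326
Txn 4: credit+=487
Txn 5: credit+=70
Txn 6: credit+=332
Txn 7: credit+=410
Total credits = 2440

Answer: 2440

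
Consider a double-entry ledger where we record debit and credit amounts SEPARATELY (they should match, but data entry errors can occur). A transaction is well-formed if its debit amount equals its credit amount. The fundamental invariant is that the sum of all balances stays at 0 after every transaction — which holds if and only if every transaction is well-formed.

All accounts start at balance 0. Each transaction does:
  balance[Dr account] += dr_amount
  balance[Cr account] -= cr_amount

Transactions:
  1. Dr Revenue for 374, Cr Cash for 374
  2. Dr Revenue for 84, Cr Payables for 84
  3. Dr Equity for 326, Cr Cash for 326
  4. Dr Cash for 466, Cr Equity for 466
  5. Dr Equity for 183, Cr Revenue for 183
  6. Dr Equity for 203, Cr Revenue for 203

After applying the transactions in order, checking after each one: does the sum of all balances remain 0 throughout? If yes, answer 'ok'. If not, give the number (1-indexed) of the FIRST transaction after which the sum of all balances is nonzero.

Answer: ok

Derivation:
After txn 1: dr=374 cr=374 sum_balances=0
After txn 2: dr=84 cr=84 sum_balances=0
After txn 3: dr=326 cr=326 sum_balances=0
After txn 4: dr=466 cr=466 sum_balances=0
After txn 5: dr=183 cr=183 sum_balances=0
After txn 6: dr=203 cr=203 sum_balances=0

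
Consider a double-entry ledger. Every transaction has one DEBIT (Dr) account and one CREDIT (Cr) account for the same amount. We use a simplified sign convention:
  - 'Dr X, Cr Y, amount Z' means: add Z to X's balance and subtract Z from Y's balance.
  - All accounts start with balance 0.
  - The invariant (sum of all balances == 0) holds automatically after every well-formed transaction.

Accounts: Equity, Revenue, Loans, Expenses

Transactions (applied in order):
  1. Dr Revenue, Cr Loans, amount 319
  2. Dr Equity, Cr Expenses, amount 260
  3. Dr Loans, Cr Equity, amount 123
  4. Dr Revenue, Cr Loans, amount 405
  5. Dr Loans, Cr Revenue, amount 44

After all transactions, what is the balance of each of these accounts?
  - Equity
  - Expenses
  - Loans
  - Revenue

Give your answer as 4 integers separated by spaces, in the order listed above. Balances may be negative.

Answer: 137 -260 -557 680

Derivation:
After txn 1 (Dr Revenue, Cr Loans, amount 319): Loans=-319 Revenue=319
After txn 2 (Dr Equity, Cr Expenses, amount 260): Equity=260 Expenses=-260 Loans=-319 Revenue=319
After txn 3 (Dr Loans, Cr Equity, amount 123): Equity=137 Expenses=-260 Loans=-196 Revenue=319
After txn 4 (Dr Revenue, Cr Loans, amount 405): Equity=137 Expenses=-260 Loans=-601 Revenue=724
After txn 5 (Dr Loans, Cr Revenue, amount 44): Equity=137 Expenses=-260 Loans=-557 Revenue=680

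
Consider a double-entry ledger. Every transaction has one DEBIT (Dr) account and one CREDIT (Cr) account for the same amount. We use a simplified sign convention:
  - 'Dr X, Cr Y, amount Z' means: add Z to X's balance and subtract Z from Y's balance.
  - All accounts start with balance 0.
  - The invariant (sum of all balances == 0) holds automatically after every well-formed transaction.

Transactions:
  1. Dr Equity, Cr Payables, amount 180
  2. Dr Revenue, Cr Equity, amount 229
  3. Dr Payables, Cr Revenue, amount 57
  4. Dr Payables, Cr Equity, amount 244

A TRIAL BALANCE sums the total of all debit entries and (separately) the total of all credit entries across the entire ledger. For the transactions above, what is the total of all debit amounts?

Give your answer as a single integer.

Txn 1: debit+=180
Txn 2: debit+=229
Txn 3: debit+=57
Txn 4: debit+=244
Total debits = 710

Answer: 710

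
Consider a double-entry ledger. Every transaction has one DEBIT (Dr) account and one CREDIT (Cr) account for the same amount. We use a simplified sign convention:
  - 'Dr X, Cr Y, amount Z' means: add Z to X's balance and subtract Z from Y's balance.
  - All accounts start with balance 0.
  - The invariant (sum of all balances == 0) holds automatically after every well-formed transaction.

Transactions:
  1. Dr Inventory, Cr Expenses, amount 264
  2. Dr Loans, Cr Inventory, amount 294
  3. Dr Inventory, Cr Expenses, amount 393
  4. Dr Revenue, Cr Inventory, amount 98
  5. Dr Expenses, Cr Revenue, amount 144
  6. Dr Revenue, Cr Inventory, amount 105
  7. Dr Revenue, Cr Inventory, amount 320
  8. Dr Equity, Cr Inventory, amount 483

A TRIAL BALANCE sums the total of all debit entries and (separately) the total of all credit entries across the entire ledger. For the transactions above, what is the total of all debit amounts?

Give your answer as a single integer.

Txn 1: debit+=264
Txn 2: debit+=294
Txn 3: debit+=393
Txn 4: debit+=98
Txn 5: debit+=144
Txn 6: debit+=105
Txn 7: debit+=320
Txn 8: debit+=483
Total debits = 2101

Answer: 2101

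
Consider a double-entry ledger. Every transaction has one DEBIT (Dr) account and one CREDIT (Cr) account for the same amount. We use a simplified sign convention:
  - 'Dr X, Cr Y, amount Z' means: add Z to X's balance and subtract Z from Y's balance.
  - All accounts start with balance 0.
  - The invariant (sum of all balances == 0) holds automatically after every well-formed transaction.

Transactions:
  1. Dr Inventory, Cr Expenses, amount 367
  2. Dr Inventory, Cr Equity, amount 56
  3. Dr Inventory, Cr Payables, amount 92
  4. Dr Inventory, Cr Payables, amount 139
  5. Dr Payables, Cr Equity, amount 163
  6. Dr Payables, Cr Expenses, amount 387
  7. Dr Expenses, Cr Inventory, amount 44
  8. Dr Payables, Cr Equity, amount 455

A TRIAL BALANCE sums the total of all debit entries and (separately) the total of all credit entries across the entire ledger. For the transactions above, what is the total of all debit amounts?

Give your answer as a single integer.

Answer: 1703

Derivation:
Txn 1: debit+=367
Txn 2: debit+=56
Txn 3: debit+=92
Txn 4: debit+=139
Txn 5: debit+=163
Txn 6: debit+=387
Txn 7: debit+=44
Txn 8: debit+=455
Total debits = 1703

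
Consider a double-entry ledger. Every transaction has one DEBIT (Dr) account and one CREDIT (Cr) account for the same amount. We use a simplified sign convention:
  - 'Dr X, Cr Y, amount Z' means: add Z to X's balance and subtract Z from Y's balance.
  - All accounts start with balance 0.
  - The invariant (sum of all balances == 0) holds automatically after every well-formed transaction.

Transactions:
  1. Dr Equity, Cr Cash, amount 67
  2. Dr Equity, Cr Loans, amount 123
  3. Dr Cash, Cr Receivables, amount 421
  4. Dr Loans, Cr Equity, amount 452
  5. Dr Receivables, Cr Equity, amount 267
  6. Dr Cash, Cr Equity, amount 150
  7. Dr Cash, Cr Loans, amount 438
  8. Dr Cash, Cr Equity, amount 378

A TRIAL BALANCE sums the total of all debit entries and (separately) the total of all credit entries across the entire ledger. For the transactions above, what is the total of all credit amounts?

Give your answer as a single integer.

Txn 1: credit+=67
Txn 2: credit+=123
Txn 3: credit+=421
Txn 4: credit+=452
Txn 5: credit+=267
Txn 6: credit+=150
Txn 7: credit+=438
Txn 8: credit+=378
Total credits = 2296

Answer: 2296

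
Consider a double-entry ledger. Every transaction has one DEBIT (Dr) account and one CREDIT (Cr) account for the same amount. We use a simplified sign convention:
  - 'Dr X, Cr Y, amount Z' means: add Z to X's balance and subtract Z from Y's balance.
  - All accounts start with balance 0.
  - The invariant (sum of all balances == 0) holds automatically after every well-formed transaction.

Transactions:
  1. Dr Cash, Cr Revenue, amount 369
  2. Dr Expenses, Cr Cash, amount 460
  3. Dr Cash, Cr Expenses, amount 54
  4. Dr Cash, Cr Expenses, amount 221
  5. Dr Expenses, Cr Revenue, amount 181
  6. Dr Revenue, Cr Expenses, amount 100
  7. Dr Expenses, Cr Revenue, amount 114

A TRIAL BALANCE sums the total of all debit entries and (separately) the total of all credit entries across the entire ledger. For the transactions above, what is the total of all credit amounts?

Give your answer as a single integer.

Answer: 1499

Derivation:
Txn 1: credit+=369
Txn 2: credit+=460
Txn 3: credit+=54
Txn 4: credit+=221
Txn 5: credit+=181
Txn 6: credit+=100
Txn 7: credit+=114
Total credits = 1499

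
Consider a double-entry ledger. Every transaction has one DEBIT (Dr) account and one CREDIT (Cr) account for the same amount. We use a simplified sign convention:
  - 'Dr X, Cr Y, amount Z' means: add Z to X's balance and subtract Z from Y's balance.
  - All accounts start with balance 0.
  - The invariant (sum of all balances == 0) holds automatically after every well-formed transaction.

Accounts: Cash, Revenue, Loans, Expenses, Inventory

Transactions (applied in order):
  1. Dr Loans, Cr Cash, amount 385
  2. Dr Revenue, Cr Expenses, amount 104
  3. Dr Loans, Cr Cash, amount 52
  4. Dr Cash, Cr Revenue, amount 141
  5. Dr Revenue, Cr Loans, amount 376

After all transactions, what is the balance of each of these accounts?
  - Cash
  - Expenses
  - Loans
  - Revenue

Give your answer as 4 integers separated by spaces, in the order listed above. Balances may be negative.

Answer: -296 -104 61 339

Derivation:
After txn 1 (Dr Loans, Cr Cash, amount 385): Cash=-385 Loans=385
After txn 2 (Dr Revenue, Cr Expenses, amount 104): Cash=-385 Expenses=-104 Loans=385 Revenue=104
After txn 3 (Dr Loans, Cr Cash, amount 52): Cash=-437 Expenses=-104 Loans=437 Revenue=104
After txn 4 (Dr Cash, Cr Revenue, amount 141): Cash=-296 Expenses=-104 Loans=437 Revenue=-37
After txn 5 (Dr Revenue, Cr Loans, amount 376): Cash=-296 Expenses=-104 Loans=61 Revenue=339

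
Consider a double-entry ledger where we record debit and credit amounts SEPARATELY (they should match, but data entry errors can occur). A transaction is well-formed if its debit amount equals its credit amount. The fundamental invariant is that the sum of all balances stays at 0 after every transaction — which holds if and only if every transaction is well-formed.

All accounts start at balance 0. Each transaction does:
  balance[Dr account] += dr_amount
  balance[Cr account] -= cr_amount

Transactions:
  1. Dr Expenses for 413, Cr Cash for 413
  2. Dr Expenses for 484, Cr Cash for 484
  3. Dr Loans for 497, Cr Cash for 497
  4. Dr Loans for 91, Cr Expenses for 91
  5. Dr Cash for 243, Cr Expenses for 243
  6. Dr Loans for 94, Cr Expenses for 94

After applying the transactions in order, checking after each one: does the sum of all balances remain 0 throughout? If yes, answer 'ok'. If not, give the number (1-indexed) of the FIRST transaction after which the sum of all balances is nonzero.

Answer: ok

Derivation:
After txn 1: dr=413 cr=413 sum_balances=0
After txn 2: dr=484 cr=484 sum_balances=0
After txn 3: dr=497 cr=497 sum_balances=0
After txn 4: dr=91 cr=91 sum_balances=0
After txn 5: dr=243 cr=243 sum_balances=0
After txn 6: dr=94 cr=94 sum_balances=0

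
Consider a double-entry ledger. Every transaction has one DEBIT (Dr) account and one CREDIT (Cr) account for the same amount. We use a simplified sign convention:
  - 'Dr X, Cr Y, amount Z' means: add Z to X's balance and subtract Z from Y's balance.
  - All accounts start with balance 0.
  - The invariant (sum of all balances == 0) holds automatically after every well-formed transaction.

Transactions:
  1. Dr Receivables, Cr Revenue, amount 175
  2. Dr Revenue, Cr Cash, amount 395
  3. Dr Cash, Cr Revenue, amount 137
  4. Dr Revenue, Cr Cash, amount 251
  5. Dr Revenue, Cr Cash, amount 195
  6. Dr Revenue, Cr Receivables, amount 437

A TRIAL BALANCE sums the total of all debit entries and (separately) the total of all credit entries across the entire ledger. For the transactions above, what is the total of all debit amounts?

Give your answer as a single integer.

Answer: 1590

Derivation:
Txn 1: debit+=175
Txn 2: debit+=395
Txn 3: debit+=137
Txn 4: debit+=251
Txn 5: debit+=195
Txn 6: debit+=437
Total debits = 1590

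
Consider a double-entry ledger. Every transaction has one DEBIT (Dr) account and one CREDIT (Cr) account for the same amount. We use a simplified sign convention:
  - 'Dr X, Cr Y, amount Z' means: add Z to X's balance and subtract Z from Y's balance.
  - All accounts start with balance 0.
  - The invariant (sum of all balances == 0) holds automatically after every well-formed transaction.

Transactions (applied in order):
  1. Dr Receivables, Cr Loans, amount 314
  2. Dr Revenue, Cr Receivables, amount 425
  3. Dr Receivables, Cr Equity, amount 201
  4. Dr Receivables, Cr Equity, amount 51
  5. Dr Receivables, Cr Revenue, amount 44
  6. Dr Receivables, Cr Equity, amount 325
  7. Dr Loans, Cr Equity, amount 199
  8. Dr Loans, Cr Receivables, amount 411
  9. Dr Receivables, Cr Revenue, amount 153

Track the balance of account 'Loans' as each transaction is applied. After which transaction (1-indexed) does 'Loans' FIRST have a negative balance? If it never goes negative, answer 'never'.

Answer: 1

Derivation:
After txn 1: Loans=-314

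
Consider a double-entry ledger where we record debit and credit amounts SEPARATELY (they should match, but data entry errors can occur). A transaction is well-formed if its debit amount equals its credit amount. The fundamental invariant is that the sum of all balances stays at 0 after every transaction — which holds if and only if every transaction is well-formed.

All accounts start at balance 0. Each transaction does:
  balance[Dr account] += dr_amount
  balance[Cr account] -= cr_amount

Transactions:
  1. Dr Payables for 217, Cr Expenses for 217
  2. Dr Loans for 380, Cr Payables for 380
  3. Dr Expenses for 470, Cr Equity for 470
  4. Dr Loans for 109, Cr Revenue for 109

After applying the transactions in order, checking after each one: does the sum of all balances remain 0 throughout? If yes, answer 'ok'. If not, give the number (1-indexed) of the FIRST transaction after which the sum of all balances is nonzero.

Answer: ok

Derivation:
After txn 1: dr=217 cr=217 sum_balances=0
After txn 2: dr=380 cr=380 sum_balances=0
After txn 3: dr=470 cr=470 sum_balances=0
After txn 4: dr=109 cr=109 sum_balances=0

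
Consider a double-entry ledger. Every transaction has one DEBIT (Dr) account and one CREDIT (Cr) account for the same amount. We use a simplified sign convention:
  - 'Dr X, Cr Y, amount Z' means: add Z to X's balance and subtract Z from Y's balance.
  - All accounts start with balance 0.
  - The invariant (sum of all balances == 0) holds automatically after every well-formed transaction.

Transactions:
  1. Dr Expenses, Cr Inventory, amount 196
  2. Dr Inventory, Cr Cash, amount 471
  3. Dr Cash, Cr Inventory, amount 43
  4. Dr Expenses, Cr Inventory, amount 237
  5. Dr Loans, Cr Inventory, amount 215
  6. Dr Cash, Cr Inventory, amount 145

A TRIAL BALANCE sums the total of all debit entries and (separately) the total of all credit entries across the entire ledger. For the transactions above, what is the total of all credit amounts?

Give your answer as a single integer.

Answer: 1307

Derivation:
Txn 1: credit+=196
Txn 2: credit+=471
Txn 3: credit+=43
Txn 4: credit+=237
Txn 5: credit+=215
Txn 6: credit+=145
Total credits = 1307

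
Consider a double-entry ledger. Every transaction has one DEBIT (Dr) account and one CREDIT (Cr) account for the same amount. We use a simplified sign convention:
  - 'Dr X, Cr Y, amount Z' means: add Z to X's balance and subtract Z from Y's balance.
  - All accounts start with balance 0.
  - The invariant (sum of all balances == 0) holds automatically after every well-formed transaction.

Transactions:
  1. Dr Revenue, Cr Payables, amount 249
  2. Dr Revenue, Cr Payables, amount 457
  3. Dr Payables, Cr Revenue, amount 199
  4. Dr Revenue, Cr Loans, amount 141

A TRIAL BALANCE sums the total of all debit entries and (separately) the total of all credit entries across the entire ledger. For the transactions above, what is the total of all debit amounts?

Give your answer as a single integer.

Txn 1: debit+=249
Txn 2: debit+=457
Txn 3: debit+=199
Txn 4: debit+=141
Total debits = 1046

Answer: 1046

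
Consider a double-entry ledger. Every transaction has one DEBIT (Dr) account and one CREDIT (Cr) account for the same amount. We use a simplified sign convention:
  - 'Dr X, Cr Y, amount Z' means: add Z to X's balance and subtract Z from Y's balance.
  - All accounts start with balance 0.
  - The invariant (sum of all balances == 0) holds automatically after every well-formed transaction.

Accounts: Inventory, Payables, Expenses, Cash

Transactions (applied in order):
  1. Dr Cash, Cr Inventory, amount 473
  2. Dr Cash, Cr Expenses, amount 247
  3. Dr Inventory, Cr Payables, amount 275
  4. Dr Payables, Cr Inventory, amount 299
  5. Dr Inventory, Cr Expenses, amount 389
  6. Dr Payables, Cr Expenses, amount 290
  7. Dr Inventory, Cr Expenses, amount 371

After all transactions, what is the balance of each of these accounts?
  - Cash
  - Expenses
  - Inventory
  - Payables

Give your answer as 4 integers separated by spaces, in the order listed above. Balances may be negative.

After txn 1 (Dr Cash, Cr Inventory, amount 473): Cash=473 Inventory=-473
After txn 2 (Dr Cash, Cr Expenses, amount 247): Cash=720 Expenses=-247 Inventory=-473
After txn 3 (Dr Inventory, Cr Payables, amount 275): Cash=720 Expenses=-247 Inventory=-198 Payables=-275
After txn 4 (Dr Payables, Cr Inventory, amount 299): Cash=720 Expenses=-247 Inventory=-497 Payables=24
After txn 5 (Dr Inventory, Cr Expenses, amount 389): Cash=720 Expenses=-636 Inventory=-108 Payables=24
After txn 6 (Dr Payables, Cr Expenses, amount 290): Cash=720 Expenses=-926 Inventory=-108 Payables=314
After txn 7 (Dr Inventory, Cr Expenses, amount 371): Cash=720 Expenses=-1297 Inventory=263 Payables=314

Answer: 720 -1297 263 314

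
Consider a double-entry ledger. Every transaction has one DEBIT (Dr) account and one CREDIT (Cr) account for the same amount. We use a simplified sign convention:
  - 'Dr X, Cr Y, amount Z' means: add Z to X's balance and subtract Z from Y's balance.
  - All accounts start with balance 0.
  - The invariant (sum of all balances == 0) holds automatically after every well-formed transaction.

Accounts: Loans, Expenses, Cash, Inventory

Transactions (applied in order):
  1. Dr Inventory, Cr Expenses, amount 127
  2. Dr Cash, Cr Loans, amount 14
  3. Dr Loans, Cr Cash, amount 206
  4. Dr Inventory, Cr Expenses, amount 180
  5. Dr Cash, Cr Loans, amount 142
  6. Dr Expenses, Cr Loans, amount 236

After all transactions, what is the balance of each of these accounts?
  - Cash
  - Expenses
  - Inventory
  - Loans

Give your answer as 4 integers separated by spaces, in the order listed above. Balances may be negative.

After txn 1 (Dr Inventory, Cr Expenses, amount 127): Expenses=-127 Inventory=127
After txn 2 (Dr Cash, Cr Loans, amount 14): Cash=14 Expenses=-127 Inventory=127 Loans=-14
After txn 3 (Dr Loans, Cr Cash, amount 206): Cash=-192 Expenses=-127 Inventory=127 Loans=192
After txn 4 (Dr Inventory, Cr Expenses, amount 180): Cash=-192 Expenses=-307 Inventory=307 Loans=192
After txn 5 (Dr Cash, Cr Loans, amount 142): Cash=-50 Expenses=-307 Inventory=307 Loans=50
After txn 6 (Dr Expenses, Cr Loans, amount 236): Cash=-50 Expenses=-71 Inventory=307 Loans=-186

Answer: -50 -71 307 -186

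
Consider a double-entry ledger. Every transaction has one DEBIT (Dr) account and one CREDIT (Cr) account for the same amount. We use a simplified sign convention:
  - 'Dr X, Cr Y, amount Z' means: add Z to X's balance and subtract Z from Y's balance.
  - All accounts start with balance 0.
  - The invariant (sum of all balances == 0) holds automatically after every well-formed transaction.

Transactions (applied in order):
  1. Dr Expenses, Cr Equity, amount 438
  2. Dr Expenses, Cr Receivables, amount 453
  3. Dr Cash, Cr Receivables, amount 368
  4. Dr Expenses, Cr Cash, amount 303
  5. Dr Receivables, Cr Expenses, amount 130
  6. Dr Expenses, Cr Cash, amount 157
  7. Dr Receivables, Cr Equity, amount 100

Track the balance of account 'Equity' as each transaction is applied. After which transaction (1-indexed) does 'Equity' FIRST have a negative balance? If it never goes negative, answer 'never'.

After txn 1: Equity=-438

Answer: 1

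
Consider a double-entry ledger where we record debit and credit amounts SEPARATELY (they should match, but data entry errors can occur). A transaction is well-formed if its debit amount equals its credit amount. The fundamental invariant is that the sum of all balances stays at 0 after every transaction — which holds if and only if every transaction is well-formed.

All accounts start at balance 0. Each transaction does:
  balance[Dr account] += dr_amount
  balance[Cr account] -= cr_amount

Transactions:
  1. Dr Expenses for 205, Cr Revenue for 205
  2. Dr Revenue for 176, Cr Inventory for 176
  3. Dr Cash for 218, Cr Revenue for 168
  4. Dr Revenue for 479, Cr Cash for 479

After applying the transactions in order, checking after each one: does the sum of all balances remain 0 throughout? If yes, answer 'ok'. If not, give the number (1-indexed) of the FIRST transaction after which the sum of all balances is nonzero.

After txn 1: dr=205 cr=205 sum_balances=0
After txn 2: dr=176 cr=176 sum_balances=0
After txn 3: dr=218 cr=168 sum_balances=50
After txn 4: dr=479 cr=479 sum_balances=50

Answer: 3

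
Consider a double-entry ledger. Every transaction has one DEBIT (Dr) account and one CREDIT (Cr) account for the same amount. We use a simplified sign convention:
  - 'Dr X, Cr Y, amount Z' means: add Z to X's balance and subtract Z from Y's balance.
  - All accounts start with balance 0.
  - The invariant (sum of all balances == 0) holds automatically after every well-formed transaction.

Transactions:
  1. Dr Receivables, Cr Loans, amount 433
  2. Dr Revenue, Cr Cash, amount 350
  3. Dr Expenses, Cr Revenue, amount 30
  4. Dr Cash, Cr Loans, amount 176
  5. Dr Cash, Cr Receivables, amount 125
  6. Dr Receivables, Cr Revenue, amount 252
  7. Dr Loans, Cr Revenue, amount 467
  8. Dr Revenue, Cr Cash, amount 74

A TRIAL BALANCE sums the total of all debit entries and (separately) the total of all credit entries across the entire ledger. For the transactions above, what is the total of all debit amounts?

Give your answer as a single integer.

Answer: 1907

Derivation:
Txn 1: debit+=433
Txn 2: debit+=350
Txn 3: debit+=30
Txn 4: debit+=176
Txn 5: debit+=125
Txn 6: debit+=252
Txn 7: debit+=467
Txn 8: debit+=74
Total debits = 1907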